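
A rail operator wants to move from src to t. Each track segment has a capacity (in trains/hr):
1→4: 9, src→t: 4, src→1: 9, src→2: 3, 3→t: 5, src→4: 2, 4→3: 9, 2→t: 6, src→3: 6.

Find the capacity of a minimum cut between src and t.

12

Max flow = 12 (via 3 augmenting paths).
In the residual at optimum, the set reachable from src is {1, 3, 4, src}.
Cut edges: src→2 (cap 3), src→t (cap 4), 3→t (cap 5). Sum = 12.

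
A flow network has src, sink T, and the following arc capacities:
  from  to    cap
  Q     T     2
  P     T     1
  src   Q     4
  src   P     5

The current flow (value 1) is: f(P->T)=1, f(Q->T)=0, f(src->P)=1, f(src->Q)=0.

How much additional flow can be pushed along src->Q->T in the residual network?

Residual capacities along the path: src->Q: 4, Q->T: 2.
Minimum is 2.

2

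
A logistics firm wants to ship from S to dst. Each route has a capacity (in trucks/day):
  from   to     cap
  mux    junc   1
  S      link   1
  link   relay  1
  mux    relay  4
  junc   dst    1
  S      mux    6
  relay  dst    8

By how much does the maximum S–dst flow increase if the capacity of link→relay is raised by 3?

Original max flow = 6.
Edge link→relay does not cross the min cut (source side {S, mux}), so extra capacity there cannot help.
New max flow = 6. Increase = 0.

0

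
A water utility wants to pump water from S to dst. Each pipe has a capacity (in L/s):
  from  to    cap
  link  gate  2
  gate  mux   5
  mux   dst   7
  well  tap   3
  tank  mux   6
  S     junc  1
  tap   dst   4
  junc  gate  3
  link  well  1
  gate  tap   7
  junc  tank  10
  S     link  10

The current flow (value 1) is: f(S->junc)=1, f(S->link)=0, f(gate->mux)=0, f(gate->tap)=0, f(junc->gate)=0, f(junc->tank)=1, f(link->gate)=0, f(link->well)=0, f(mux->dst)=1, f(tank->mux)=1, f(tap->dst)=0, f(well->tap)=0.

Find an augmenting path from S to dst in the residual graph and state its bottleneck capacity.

Residual along S->link->gate->mux->dst: S->link: 10, link->gate: 2, gate->mux: 5, mux->dst: 6.
Bottleneck = min = 2.

S->link->gate->mux->dst, bottleneck 2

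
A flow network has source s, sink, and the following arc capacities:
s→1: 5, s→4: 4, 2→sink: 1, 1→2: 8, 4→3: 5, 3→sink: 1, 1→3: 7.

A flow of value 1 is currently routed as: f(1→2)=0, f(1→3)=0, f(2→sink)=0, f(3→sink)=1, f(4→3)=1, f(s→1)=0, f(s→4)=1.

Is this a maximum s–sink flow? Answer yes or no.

Residual path s→1→2→sink has bottleneck 1 > 0.
Pushing 1 along it raises the flow to 2, so the given flow is not maximum.

No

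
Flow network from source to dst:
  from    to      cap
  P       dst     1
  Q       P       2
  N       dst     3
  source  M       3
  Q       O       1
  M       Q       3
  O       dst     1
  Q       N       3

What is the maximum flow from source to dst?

3

Augment source->M->Q->O->dst: bottleneck 1. Total 1.
Augment source->M->Q->N->dst: bottleneck 2. Total 3.
No augmenting path remains in the residual graph.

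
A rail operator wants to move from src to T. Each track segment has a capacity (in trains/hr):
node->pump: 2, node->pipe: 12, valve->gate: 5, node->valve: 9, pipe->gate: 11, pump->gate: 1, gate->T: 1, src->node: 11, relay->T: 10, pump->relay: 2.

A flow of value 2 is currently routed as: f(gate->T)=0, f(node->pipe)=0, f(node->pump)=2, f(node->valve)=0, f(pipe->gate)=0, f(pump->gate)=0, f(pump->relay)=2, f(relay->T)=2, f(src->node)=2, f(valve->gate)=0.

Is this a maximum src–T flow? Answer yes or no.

Residual path src->node->valve->gate->T has bottleneck 1 > 0.
Pushing 1 along it raises the flow to 3, so the given flow is not maximum.

No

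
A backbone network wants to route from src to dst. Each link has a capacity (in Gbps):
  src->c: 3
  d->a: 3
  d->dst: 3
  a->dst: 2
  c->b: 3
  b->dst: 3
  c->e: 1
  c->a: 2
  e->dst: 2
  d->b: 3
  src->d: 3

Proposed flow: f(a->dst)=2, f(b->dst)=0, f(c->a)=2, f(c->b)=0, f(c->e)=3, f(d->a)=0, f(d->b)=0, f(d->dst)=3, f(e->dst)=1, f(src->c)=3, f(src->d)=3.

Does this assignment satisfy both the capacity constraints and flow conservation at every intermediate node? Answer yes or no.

No

Capacity violated on c->e: flow 3 > capacity 1.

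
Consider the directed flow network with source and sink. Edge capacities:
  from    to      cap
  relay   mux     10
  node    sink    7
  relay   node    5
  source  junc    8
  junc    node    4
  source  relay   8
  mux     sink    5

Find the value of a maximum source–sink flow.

Augment source->junc->node->sink: bottleneck 4. Total 4.
Augment source->relay->node->sink: bottleneck 3. Total 7.
Augment source->relay->mux->sink: bottleneck 5. Total 12.
No augmenting path remains in the residual graph.

12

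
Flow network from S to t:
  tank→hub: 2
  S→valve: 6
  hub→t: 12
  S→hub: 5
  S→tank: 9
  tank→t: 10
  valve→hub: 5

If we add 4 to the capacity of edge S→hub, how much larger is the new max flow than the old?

2

Original max flow = 19.
After raising cap(S→hub), augmenting paths through that edge carry 2 more units.
New max flow = 21. Increase = 2.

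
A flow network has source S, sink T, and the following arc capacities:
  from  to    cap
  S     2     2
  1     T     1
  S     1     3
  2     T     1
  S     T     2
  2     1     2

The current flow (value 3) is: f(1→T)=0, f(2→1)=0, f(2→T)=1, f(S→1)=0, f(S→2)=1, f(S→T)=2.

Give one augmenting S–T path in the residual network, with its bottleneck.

S→1→T, bottleneck 1

Residual along S→1→T: S→1: 3, 1→T: 1.
Bottleneck = min = 1.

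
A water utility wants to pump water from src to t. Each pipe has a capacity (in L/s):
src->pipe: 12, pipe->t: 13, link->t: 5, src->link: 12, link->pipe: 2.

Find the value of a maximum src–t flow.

Augment src->link->t: bottleneck 5. Total 5.
Augment src->pipe->t: bottleneck 12. Total 17.
Augment src->link->pipe->t: bottleneck 1. Total 18.
No augmenting path remains in the residual graph.

18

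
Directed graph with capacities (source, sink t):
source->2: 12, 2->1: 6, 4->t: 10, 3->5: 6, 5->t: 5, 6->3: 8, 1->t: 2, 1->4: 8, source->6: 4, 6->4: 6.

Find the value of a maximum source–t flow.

Augment source->2->1->t: bottleneck 2. Total 2.
Augment source->6->4->t: bottleneck 4. Total 6.
Augment source->2->1->4->t: bottleneck 4. Total 10.
No augmenting path remains in the residual graph.

10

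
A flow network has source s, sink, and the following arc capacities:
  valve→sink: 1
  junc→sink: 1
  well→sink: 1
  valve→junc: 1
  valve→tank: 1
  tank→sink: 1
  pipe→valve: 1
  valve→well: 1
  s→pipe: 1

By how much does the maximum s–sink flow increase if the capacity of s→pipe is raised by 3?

Original max flow = 1.
Even with extra capacity on s→pipe, another cut of capacity 1 remains binding.
New max flow = 1. Increase = 0.

0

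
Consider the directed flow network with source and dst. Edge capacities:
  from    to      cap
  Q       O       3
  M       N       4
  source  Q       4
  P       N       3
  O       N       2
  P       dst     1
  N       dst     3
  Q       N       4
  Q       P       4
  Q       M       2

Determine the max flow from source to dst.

4

Augment source->Q->P->dst: bottleneck 1. Total 1.
Augment source->Q->N->dst: bottleneck 3. Total 4.
No augmenting path remains in the residual graph.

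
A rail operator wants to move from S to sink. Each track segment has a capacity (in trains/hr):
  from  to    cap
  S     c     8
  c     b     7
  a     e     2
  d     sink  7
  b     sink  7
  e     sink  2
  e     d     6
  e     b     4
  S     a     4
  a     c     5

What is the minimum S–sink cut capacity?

9

Max flow = 9 (via 2 augmenting paths).
In the residual at optimum, the set reachable from S is {S, a, c}.
Cut edges: a->e (cap 2), c->b (cap 7). Sum = 9.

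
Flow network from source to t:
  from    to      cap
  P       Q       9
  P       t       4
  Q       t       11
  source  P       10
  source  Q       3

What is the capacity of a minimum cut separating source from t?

Max flow = 13 (via 3 augmenting paths).
In the residual at optimum, the set reachable from source is {source}.
Cut edges: source→P (cap 10), source→Q (cap 3). Sum = 13.

13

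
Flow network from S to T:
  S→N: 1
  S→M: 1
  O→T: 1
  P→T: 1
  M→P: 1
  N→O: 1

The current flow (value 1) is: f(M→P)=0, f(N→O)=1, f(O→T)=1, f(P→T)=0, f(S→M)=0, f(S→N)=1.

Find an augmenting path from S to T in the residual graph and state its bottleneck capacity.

S→M→P→T, bottleneck 1

Residual along S→M→P→T: S→M: 1, M→P: 1, P→T: 1.
Bottleneck = min = 1.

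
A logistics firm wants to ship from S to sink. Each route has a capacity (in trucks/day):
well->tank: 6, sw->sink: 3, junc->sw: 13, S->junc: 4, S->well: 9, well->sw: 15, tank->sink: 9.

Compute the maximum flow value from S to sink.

9

Augment S->junc->sw->sink: bottleneck 3. Total 3.
Augment S->well->tank->sink: bottleneck 6. Total 9.
No augmenting path remains in the residual graph.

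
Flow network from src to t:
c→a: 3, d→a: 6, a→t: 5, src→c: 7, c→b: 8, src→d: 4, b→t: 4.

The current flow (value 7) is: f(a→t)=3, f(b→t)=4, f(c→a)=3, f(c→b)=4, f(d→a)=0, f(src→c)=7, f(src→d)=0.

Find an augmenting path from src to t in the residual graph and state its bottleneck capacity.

Residual along src→d→a→t: src→d: 4, d→a: 6, a→t: 2.
Bottleneck = min = 2.

src→d→a→t, bottleneck 2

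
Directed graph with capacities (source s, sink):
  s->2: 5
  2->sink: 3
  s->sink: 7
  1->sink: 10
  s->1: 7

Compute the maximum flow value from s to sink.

17

Augment s->sink: bottleneck 7. Total 7.
Augment s->2->sink: bottleneck 3. Total 10.
Augment s->1->sink: bottleneck 7. Total 17.
No augmenting path remains in the residual graph.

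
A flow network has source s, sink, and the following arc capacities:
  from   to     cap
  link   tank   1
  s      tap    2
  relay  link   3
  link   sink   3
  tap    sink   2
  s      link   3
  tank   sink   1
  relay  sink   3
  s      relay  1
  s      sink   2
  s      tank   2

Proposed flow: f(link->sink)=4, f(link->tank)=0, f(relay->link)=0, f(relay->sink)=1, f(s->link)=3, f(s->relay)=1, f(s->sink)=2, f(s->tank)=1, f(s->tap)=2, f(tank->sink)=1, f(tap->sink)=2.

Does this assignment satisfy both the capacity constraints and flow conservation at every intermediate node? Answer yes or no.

Capacity violated on link->sink: flow 4 > capacity 3.

No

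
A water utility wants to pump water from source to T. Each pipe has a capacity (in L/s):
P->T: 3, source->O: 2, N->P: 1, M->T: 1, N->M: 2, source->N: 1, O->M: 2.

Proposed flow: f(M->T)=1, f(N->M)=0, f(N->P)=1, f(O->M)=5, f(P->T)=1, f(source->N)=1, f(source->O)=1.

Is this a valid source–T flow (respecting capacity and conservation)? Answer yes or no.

No

Capacity violated on O->M: flow 5 > capacity 2.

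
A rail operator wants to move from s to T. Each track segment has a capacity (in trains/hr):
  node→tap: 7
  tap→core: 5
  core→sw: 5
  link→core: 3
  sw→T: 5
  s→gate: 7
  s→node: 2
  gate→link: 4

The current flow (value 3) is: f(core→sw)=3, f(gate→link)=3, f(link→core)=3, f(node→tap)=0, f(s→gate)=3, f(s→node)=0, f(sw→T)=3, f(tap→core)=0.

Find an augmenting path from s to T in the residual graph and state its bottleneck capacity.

s→node→tap→core→sw→T, bottleneck 2

Residual along s→node→tap→core→sw→T: s→node: 2, node→tap: 7, tap→core: 5, core→sw: 2, sw→T: 2.
Bottleneck = min = 2.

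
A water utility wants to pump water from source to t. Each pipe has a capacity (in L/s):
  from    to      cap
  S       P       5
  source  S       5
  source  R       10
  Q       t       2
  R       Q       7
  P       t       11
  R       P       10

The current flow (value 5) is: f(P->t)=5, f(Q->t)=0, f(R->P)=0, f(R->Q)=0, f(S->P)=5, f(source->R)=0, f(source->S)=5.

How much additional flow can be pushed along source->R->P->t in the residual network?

Residual capacities along the path: source->R: 10, R->P: 10, P->t: 6.
Minimum is 6.

6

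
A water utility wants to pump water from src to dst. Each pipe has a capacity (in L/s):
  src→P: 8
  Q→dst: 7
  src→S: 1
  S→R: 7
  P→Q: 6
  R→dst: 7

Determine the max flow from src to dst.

7

Augment src→P→Q→dst: bottleneck 6. Total 6.
Augment src→S→R→dst: bottleneck 1. Total 7.
No augmenting path remains in the residual graph.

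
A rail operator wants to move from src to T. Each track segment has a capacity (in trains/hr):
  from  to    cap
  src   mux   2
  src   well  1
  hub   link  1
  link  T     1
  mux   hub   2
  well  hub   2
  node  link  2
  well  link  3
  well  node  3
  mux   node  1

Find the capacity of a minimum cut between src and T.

1

Max flow = 1 (via 1 augmenting path).
In the residual at optimum, the set reachable from src is {hub, link, mux, node, src, well}.
Cut edges: link→T (cap 1). Sum = 1.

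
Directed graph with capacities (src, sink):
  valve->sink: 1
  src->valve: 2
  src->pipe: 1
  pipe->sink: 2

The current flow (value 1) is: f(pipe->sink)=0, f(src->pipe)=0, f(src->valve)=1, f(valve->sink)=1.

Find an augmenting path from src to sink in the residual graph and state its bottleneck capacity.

src->pipe->sink, bottleneck 1

Residual along src->pipe->sink: src->pipe: 1, pipe->sink: 2.
Bottleneck = min = 1.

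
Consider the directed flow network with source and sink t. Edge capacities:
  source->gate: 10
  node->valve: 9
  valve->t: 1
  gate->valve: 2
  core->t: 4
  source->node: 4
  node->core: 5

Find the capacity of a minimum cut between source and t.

Max flow = 5 (via 2 augmenting paths).
In the residual at optimum, the set reachable from source is {gate, source, valve}.
Cut edges: source->node (cap 4), valve->t (cap 1). Sum = 5.

5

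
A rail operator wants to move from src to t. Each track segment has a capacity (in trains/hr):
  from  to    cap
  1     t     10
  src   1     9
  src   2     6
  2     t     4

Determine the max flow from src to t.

Augment src->1->t: bottleneck 9. Total 9.
Augment src->2->t: bottleneck 4. Total 13.
No augmenting path remains in the residual graph.

13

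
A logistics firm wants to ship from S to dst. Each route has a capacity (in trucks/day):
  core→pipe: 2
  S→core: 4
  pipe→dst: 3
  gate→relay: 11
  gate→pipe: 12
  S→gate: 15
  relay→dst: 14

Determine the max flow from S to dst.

Augment S→gate→relay→dst: bottleneck 11. Total 11.
Augment S→gate→pipe→dst: bottleneck 3. Total 14.
No augmenting path remains in the residual graph.

14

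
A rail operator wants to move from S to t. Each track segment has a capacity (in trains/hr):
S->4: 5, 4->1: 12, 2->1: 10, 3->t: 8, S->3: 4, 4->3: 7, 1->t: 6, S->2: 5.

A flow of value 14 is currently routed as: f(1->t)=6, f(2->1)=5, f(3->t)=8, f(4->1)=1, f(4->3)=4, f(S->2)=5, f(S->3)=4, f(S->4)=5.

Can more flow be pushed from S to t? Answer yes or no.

No

Residual reachable from S: {S}; t is not reachable.
Saturated cut: S->2, S->4, S->3 with total capacity 14 = current flow value. Flow is maximum.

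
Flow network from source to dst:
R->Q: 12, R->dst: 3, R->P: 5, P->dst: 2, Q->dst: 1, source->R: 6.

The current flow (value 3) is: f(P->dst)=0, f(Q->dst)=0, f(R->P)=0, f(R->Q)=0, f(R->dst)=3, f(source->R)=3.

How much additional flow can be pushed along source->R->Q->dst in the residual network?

1

Residual capacities along the path: source->R: 3, R->Q: 12, Q->dst: 1.
Minimum is 1.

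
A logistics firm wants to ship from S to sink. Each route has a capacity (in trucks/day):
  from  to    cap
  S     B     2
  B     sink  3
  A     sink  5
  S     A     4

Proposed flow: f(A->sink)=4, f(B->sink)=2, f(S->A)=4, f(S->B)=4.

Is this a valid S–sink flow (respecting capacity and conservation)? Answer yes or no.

Capacity violated on S->B: flow 4 > capacity 2.

No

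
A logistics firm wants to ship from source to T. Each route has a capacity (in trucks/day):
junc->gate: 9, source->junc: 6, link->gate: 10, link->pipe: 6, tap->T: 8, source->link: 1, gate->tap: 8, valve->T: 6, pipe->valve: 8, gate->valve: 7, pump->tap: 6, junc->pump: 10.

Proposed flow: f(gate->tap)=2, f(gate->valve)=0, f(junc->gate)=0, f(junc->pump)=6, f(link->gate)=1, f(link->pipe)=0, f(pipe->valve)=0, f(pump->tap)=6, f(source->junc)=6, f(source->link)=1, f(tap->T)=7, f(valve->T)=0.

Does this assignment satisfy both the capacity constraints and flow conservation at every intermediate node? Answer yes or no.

Conservation fails at gate: inflow 1 ≠ outflow 2.

No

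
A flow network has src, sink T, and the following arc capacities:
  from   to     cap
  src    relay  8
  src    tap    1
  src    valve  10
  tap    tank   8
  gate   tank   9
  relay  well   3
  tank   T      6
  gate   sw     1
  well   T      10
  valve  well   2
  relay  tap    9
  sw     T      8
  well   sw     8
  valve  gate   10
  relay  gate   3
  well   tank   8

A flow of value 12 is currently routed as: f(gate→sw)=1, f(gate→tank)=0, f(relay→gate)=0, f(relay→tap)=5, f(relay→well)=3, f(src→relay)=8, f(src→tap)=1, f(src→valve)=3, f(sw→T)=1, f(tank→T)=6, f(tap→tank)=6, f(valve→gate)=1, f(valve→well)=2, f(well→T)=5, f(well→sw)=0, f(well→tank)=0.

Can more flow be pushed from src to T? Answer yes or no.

No

Residual reachable from src: {gate, relay, src, tank, tap, valve}; T is not reachable.
Saturated cut: valve→well, relay→well, gate→sw, tank→T with total capacity 12 = current flow value. Flow is maximum.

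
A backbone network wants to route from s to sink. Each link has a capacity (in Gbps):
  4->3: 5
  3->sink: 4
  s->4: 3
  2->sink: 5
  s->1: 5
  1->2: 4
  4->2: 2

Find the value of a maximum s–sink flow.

Augment s->1->2->sink: bottleneck 4. Total 4.
Augment s->4->2->sink: bottleneck 1. Total 5.
Augment s->4->3->sink: bottleneck 2. Total 7.
No augmenting path remains in the residual graph.

7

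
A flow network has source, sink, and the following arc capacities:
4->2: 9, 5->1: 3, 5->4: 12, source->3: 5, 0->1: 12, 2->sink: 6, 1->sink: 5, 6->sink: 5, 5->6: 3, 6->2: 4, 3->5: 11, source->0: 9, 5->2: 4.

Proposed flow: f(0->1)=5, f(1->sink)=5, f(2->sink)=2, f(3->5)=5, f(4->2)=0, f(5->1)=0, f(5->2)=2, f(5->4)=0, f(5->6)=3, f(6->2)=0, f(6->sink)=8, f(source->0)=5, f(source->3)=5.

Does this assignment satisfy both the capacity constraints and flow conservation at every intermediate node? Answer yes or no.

Capacity violated on 6->sink: flow 8 > capacity 5.

No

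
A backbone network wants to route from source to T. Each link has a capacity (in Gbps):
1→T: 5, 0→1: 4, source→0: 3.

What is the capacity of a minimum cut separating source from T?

Max flow = 3 (via 1 augmenting path).
In the residual at optimum, the set reachable from source is {source}.
Cut edges: source→0 (cap 3). Sum = 3.

3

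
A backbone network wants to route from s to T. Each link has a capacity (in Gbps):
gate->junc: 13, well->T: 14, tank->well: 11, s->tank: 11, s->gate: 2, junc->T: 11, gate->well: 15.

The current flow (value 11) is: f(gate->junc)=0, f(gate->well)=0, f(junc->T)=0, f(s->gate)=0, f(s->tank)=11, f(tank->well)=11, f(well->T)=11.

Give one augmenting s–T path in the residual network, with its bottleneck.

s->gate->well->T, bottleneck 2

Residual along s->gate->well->T: s->gate: 2, gate->well: 15, well->T: 3.
Bottleneck = min = 2.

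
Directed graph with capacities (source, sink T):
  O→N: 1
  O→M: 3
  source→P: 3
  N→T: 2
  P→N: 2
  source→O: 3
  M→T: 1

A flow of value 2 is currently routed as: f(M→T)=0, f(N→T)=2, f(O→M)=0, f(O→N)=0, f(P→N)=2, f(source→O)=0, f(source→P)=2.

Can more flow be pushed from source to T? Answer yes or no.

Residual path source→O→M→T has bottleneck 1 > 0.
Pushing 1 along it raises the flow to 3, so the given flow is not maximum.

Yes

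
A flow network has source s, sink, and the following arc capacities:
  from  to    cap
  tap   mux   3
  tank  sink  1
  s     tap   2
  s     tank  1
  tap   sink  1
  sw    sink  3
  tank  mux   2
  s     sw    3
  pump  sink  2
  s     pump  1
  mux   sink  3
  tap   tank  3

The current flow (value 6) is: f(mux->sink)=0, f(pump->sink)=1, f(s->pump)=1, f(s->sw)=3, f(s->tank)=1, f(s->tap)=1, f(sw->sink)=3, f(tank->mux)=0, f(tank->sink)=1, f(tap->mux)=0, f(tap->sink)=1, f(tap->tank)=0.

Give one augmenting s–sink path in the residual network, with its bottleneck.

s->tap->mux->sink, bottleneck 1

Residual along s->tap->mux->sink: s->tap: 1, tap->mux: 3, mux->sink: 3.
Bottleneck = min = 1.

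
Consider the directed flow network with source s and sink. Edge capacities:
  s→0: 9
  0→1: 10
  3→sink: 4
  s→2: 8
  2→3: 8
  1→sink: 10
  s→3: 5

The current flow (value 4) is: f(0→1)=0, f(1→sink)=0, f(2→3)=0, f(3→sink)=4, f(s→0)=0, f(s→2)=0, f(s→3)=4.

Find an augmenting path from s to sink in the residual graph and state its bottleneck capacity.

s→0→1→sink, bottleneck 9

Residual along s→0→1→sink: s→0: 9, 0→1: 10, 1→sink: 10.
Bottleneck = min = 9.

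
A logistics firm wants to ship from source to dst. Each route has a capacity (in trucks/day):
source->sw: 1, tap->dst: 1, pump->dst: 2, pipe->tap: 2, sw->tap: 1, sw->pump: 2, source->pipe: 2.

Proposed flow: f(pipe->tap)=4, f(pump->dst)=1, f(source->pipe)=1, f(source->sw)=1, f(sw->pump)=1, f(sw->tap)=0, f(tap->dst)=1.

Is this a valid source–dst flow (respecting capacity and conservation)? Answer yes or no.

Capacity violated on pipe->tap: flow 4 > capacity 2.

No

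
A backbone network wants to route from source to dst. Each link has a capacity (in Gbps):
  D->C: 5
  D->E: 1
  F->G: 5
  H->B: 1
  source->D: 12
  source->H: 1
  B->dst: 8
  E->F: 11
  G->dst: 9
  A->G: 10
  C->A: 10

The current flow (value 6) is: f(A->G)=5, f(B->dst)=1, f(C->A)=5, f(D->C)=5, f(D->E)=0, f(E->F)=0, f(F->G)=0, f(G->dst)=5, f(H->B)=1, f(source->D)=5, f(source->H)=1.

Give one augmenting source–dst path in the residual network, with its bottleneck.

Residual along source->D->E->F->G->dst: source->D: 7, D->E: 1, E->F: 11, F->G: 5, G->dst: 4.
Bottleneck = min = 1.

source->D->E->F->G->dst, bottleneck 1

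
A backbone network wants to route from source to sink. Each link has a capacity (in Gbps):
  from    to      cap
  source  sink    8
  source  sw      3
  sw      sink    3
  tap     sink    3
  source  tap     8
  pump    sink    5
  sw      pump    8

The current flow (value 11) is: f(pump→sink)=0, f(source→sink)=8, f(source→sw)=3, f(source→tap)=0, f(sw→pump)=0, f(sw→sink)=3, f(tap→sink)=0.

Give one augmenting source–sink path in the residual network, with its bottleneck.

source→tap→sink, bottleneck 3

Residual along source→tap→sink: source→tap: 8, tap→sink: 3.
Bottleneck = min = 3.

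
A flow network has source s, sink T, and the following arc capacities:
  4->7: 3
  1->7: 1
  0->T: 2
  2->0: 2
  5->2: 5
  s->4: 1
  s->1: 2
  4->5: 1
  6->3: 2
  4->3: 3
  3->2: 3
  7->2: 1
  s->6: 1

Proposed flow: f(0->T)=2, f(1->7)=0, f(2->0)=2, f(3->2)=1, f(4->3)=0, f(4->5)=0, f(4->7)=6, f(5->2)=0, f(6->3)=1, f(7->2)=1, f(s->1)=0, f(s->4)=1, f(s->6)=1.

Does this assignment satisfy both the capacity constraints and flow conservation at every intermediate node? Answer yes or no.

Capacity violated on 4->7: flow 6 > capacity 3.

No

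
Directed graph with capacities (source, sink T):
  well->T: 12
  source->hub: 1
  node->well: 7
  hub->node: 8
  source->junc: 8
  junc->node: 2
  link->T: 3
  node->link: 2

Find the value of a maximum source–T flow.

Augment source->hub->node->well->T: bottleneck 1. Total 1.
Augment source->junc->node->well->T: bottleneck 2. Total 3.
No augmenting path remains in the residual graph.

3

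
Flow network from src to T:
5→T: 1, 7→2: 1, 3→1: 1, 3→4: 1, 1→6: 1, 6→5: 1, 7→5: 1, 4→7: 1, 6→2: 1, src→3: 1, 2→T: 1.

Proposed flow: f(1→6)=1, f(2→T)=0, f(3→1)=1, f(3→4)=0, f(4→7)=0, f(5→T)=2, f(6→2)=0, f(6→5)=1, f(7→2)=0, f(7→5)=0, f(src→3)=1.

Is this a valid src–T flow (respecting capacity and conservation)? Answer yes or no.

No

Capacity violated on 5→T: flow 2 > capacity 1.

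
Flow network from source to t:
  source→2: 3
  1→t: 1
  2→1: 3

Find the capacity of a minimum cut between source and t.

Max flow = 1 (via 1 augmenting path).
In the residual at optimum, the set reachable from source is {1, 2, source}.
Cut edges: 1→t (cap 1). Sum = 1.

1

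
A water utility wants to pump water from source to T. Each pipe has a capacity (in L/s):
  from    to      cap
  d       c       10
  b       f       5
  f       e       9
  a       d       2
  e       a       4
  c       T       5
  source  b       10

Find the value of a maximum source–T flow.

2

Augment source->b->f->e->a->d->c->T: bottleneck 2. Total 2.
No augmenting path remains in the residual graph.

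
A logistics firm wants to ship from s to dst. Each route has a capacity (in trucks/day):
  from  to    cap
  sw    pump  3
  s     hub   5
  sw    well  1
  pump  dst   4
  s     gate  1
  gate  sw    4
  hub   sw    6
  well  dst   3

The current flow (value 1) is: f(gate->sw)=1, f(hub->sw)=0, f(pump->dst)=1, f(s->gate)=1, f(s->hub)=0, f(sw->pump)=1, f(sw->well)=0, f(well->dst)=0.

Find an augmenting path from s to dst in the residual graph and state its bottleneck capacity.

s->hub->sw->pump->dst, bottleneck 2

Residual along s->hub->sw->pump->dst: s->hub: 5, hub->sw: 6, sw->pump: 2, pump->dst: 3.
Bottleneck = min = 2.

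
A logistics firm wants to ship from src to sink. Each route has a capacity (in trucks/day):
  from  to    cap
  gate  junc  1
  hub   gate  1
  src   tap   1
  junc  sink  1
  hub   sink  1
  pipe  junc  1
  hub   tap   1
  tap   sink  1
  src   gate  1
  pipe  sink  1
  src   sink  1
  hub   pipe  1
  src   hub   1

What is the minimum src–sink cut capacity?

Max flow = 4 (via 4 augmenting paths).
In the residual at optimum, the set reachable from src is {src}.
Cut edges: src->hub (cap 1), src->gate (cap 1), src->tap (cap 1), src->sink (cap 1). Sum = 4.

4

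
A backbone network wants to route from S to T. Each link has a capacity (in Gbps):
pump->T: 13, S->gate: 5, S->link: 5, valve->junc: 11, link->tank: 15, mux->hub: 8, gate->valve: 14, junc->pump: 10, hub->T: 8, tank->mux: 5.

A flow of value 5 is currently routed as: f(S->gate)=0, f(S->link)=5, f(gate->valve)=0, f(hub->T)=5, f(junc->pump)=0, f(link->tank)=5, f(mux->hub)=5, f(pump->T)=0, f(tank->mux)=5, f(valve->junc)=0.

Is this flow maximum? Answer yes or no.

No

Residual path S->gate->valve->junc->pump->T has bottleneck 5 > 0.
Pushing 5 along it raises the flow to 10, so the given flow is not maximum.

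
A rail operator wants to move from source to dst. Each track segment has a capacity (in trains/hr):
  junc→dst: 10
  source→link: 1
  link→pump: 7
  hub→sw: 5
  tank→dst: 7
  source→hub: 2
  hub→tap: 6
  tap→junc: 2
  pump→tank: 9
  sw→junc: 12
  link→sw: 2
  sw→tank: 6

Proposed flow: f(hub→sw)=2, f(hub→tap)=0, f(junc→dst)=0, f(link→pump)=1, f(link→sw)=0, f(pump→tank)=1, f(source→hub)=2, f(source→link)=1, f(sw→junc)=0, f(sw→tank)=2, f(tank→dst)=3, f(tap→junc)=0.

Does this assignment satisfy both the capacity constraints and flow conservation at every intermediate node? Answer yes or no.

Yes

Every edge has 0 ≤ f(e) ≤ cap(e).
At each intermediate node, inflow equals outflow.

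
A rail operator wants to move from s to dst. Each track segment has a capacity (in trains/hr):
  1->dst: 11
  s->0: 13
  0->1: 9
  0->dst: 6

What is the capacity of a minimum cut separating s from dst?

Max flow = 13 (via 2 augmenting paths).
In the residual at optimum, the set reachable from s is {s}.
Cut edges: s->0 (cap 13). Sum = 13.

13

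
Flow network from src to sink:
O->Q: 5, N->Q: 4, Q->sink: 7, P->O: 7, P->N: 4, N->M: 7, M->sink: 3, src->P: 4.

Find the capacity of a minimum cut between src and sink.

Max flow = 4 (via 1 augmenting path).
In the residual at optimum, the set reachable from src is {src}.
Cut edges: src->P (cap 4). Sum = 4.

4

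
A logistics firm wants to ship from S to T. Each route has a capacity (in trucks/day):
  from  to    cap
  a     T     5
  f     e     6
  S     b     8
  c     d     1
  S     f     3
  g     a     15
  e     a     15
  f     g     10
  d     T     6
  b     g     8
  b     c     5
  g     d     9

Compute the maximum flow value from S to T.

11

Augment S->b->c->d->T: bottleneck 1. Total 1.
Augment S->b->g->d->T: bottleneck 5. Total 6.
Augment S->b->g->a->T: bottleneck 2. Total 8.
Augment S->f->g->a->T: bottleneck 3. Total 11.
No augmenting path remains in the residual graph.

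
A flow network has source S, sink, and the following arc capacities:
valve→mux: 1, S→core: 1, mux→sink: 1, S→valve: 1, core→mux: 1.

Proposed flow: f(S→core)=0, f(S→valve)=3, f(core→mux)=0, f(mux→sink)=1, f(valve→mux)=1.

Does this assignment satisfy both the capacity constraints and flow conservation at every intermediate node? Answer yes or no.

No

Capacity violated on S→valve: flow 3 > capacity 1.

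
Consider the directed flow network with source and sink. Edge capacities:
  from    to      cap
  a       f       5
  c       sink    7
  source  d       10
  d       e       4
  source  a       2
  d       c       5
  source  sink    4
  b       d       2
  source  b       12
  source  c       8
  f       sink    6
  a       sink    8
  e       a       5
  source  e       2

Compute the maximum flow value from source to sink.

Augment source→sink: bottleneck 4. Total 4.
Augment source→a→sink: bottleneck 2. Total 6.
Augment source→c→sink: bottleneck 7. Total 13.
Augment source→e→a→sink: bottleneck 2. Total 15.
Augment source→d→e→a→sink: bottleneck 3. Total 18.
No augmenting path remains in the residual graph.

18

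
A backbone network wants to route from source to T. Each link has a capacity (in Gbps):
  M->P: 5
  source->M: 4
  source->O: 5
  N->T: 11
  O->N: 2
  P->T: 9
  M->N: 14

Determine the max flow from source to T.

6

Augment source->M->P->T: bottleneck 4. Total 4.
Augment source->O->N->T: bottleneck 2. Total 6.
No augmenting path remains in the residual graph.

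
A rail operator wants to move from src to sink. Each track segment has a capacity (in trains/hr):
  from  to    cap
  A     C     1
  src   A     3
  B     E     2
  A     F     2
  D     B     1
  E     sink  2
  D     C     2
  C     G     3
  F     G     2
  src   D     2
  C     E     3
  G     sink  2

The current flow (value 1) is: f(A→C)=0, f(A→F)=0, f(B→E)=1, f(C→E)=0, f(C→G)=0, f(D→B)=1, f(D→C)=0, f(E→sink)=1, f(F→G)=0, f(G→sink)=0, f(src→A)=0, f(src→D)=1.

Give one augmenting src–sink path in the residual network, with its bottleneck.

src→D→C→E→sink, bottleneck 1

Residual along src→D→C→E→sink: src→D: 1, D→C: 2, C→E: 3, E→sink: 1.
Bottleneck = min = 1.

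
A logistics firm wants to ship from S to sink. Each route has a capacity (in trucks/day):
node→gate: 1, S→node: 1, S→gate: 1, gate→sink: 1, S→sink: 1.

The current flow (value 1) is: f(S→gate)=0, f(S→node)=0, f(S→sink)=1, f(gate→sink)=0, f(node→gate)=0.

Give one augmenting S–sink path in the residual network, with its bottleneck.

Residual along S→gate→sink: S→gate: 1, gate→sink: 1.
Bottleneck = min = 1.

S→gate→sink, bottleneck 1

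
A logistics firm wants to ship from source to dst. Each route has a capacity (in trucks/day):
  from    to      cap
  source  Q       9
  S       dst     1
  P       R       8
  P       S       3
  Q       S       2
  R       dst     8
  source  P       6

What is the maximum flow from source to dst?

Augment source→Q→S→dst: bottleneck 1. Total 1.
Augment source→P→R→dst: bottleneck 6. Total 7.
No augmenting path remains in the residual graph.

7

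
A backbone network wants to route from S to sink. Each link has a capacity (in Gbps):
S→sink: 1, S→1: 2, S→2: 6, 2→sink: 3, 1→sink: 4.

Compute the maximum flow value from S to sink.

Augment S→sink: bottleneck 1. Total 1.
Augment S→1→sink: bottleneck 2. Total 3.
Augment S→2→sink: bottleneck 3. Total 6.
No augmenting path remains in the residual graph.

6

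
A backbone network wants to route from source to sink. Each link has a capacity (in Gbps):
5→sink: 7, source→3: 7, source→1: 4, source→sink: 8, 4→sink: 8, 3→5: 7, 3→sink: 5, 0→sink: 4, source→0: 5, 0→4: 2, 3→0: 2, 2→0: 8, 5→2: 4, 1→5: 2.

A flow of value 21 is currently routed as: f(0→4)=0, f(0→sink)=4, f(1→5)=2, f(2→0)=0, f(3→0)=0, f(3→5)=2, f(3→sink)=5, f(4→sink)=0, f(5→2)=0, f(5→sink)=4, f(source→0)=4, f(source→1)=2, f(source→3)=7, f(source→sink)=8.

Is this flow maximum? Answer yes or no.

No

Residual path source→0→4→sink has bottleneck 1 > 0.
Pushing 1 along it raises the flow to 22, so the given flow is not maximum.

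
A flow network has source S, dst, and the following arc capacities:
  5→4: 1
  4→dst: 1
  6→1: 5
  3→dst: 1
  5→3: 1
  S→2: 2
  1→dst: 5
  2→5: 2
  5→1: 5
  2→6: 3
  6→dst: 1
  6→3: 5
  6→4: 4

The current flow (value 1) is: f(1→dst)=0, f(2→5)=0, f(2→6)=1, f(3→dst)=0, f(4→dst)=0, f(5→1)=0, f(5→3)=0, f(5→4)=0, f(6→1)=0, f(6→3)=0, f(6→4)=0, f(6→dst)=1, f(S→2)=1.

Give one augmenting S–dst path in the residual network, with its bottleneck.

Residual along S→2→6→4→dst: S→2: 1, 2→6: 2, 6→4: 4, 4→dst: 1.
Bottleneck = min = 1.

S→2→6→4→dst, bottleneck 1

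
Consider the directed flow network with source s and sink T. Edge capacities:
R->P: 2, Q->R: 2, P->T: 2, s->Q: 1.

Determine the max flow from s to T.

1

Augment s->Q->R->P->T: bottleneck 1. Total 1.
No augmenting path remains in the residual graph.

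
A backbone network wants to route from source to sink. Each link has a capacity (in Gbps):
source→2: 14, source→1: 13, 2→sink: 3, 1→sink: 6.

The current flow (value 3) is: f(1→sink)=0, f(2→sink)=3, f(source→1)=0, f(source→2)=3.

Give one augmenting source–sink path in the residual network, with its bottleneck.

source→1→sink, bottleneck 6

Residual along source→1→sink: source→1: 13, 1→sink: 6.
Bottleneck = min = 6.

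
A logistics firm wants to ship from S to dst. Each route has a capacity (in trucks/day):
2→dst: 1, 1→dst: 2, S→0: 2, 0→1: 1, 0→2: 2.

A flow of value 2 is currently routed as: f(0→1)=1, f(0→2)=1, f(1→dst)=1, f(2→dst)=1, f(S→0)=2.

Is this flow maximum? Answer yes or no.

Residual reachable from S: {S}; dst is not reachable.
Saturated cut: S→0 with total capacity 2 = current flow value. Flow is maximum.

Yes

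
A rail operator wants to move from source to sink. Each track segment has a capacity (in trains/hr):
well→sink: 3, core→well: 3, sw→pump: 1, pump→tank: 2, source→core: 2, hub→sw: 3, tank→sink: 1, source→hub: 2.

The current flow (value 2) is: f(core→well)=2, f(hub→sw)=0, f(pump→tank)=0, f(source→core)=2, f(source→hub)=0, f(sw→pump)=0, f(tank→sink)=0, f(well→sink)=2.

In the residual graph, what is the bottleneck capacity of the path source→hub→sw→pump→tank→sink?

Residual capacities along the path: source→hub: 2, hub→sw: 3, sw→pump: 1, pump→tank: 2, tank→sink: 1.
Minimum is 1.

1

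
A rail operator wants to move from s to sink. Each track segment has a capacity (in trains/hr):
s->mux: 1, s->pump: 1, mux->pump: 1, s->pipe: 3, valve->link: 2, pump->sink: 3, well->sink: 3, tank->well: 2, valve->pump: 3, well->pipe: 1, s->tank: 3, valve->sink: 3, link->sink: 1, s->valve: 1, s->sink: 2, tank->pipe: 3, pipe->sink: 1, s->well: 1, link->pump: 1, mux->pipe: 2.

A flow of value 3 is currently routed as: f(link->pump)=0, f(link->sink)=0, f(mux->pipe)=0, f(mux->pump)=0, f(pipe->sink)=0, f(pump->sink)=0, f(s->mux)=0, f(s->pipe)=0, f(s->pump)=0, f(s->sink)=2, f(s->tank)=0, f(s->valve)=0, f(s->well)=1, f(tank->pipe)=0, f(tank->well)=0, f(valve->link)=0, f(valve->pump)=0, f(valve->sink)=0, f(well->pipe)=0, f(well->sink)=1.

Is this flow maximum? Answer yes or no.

Residual path s->pipe->sink has bottleneck 1 > 0.
Pushing 1 along it raises the flow to 4, so the given flow is not maximum.

No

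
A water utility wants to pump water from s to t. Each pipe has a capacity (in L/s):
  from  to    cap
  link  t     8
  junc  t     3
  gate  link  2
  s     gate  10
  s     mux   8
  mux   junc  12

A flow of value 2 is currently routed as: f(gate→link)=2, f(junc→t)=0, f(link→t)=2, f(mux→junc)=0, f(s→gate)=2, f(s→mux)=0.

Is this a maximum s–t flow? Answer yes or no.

Residual path s→mux→junc→t has bottleneck 3 > 0.
Pushing 3 along it raises the flow to 5, so the given flow is not maximum.

No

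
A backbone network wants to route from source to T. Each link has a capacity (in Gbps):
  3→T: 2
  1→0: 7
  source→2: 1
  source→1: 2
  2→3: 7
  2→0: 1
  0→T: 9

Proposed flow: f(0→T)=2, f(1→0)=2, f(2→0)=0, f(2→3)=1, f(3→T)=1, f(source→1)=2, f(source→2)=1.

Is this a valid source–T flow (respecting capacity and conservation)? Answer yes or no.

Every edge has 0 ≤ f(e) ≤ cap(e).
At each intermediate node, inflow equals outflow.

Yes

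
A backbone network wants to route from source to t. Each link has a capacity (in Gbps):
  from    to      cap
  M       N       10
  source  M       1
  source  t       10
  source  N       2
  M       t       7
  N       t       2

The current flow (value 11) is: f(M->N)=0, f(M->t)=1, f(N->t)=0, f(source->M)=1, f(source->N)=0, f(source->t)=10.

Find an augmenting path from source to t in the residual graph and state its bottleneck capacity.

source->N->t, bottleneck 2

Residual along source->N->t: source->N: 2, N->t: 2.
Bottleneck = min = 2.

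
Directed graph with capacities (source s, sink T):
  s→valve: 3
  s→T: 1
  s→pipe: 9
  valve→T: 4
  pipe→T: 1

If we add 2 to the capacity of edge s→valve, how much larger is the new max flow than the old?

1

Original max flow = 5.
After raising cap(s→valve), augmenting paths through that edge carry 1 more unit.
New max flow = 6. Increase = 1.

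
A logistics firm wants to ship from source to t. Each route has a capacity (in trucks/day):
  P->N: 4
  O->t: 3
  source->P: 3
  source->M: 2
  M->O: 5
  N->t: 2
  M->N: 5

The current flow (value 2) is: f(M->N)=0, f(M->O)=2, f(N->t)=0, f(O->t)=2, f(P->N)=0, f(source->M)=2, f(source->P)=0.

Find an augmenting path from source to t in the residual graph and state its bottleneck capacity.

source->P->N->t, bottleneck 2

Residual along source->P->N->t: source->P: 3, P->N: 4, N->t: 2.
Bottleneck = min = 2.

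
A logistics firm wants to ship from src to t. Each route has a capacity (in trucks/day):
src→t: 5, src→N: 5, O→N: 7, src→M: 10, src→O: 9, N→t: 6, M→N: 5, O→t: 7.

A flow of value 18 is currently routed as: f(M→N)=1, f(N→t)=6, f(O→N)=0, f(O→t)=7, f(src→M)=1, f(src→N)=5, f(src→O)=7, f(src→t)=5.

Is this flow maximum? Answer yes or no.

Yes

Residual reachable from src: {M, N, O, src}; t is not reachable.
Saturated cut: src→t, O→t, N→t with total capacity 18 = current flow value. Flow is maximum.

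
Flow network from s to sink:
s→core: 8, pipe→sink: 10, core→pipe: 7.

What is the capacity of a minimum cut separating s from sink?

7

Max flow = 7 (via 1 augmenting path).
In the residual at optimum, the set reachable from s is {core, s}.
Cut edges: core→pipe (cap 7). Sum = 7.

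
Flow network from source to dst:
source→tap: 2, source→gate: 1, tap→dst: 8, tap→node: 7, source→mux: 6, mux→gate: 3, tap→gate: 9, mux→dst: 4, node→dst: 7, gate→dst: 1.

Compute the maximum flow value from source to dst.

Augment source→tap→dst: bottleneck 2. Total 2.
Augment source→mux→dst: bottleneck 4. Total 6.
Augment source→gate→dst: bottleneck 1. Total 7.
No augmenting path remains in the residual graph.

7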